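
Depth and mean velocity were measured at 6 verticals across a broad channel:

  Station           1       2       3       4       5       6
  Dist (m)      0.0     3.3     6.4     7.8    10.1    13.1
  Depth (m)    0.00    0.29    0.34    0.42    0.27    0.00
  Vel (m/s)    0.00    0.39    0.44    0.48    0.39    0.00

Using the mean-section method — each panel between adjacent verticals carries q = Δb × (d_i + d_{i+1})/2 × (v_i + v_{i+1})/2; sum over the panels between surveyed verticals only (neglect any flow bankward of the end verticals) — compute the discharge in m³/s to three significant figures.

1.17 m³/s

Panel 1-2: Δb = 3.3 m, d̄ = (0.00+0.29)/2 = 0.145, v̄ = (0.00+0.39)/2 = 0.195 → q = 3.3×0.145×0.195 = 0.09331 m³/s
Panel 2-3: Δb = 3.1 m, d̄ = (0.29+0.34)/2 = 0.315, v̄ = (0.39+0.44)/2 = 0.415 → q = 3.1×0.315×0.415 = 0.4052 m³/s
Panel 3-4: Δb = 1.4 m, d̄ = (0.34+0.42)/2 = 0.38, v̄ = (0.44+0.48)/2 = 0.46 → q = 1.4×0.38×0.46 = 0.2447 m³/s
Panel 4-5: Δb = 2.3 m, d̄ = (0.42+0.27)/2 = 0.345, v̄ = (0.48+0.39)/2 = 0.435 → q = 2.3×0.345×0.435 = 0.3452 m³/s
Panel 5-6: Δb = 3 m, d̄ = (0.27+0.00)/2 = 0.135, v̄ = (0.39+0.00)/2 = 0.195 → q = 3×0.135×0.195 = 0.07898 m³/s
Q = Σ q = 1.167 m³/s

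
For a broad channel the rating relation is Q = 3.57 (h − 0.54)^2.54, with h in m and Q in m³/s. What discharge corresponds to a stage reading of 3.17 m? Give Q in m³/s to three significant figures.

Q = 3.57 × (3.17 − 0.54)^2.54 = 3.57 × 2.63^2.54 = 41.63 m³/s

41.6 m³/s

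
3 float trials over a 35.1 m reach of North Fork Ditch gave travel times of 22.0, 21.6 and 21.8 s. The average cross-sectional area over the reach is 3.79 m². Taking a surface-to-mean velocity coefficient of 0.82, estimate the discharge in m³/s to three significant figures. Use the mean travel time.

5.00 m³/s

t̄ = (22.0 + 21.6 + 21.8) / 3 = 21.8 s
v_surface = L / t̄ = 35.1 / 21.8 = 1.610 m/s
v_mean = 0.82 × 1.610 = 1.320 m/s
Q = A × v_mean = 3.79 × 1.320 = 5.004 m³/s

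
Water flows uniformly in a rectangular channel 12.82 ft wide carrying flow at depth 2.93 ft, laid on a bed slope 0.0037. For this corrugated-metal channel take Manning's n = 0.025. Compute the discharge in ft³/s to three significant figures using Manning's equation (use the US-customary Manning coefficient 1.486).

A = b·y = 12.82 × 2.93 = 37.56 ft²
P = b + 2y = 12.82 + 2×2.93 = 18.68 ft
R = A/P = 37.56/18.68 = 2.011 ft
Q = (1.486/n)·A·R^(2/3)·S^(1/2) = (1.486/0.025) × 37.56 × 2.011^(2/3) × 0.0037^(1/2) = 216.4 ft³/s

216 ft³/s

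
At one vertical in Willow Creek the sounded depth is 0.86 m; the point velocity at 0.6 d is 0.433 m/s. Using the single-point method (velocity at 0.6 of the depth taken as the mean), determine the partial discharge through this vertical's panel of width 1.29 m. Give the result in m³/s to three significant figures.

0.480 m³/s

v̄ = v₀.₆ = 0.433 m/s
q = v̄ × d × w = 0.4330 × 0.86 × 1.29 = 0.4804 m³/s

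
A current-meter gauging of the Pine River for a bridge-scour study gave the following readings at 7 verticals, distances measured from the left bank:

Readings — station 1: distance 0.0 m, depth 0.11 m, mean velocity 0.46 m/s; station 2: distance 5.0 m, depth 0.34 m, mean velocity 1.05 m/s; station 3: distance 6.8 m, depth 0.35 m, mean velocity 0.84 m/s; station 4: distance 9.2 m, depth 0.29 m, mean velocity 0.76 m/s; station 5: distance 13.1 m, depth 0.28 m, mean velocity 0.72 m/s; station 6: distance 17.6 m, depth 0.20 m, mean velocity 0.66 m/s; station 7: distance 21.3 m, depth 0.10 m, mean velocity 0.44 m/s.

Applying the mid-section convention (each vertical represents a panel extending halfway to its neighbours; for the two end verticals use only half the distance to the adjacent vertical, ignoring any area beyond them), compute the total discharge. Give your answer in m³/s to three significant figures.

w_1 = (5.0 − 0.0)/2 = 2.5 m; q_1 = 0.46 × 0.11 × 2.5 = 0.1265 m³/s
w_2 = (6.8 − 0.0)/2 = 3.4 m; q_2 = 1.05 × 0.34 × 3.4 = 1.214 m³/s
w_3 = (9.2 − 5.0)/2 = 2.1 m; q_3 = 0.84 × 0.35 × 2.1 = 0.6174 m³/s
w_4 = (13.1 − 6.8)/2 = 3.15 m; q_4 = 0.76 × 0.29 × 3.15 = 0.6943 m³/s
w_5 = (17.6 − 9.2)/2 = 4.2 m; q_5 = 0.72 × 0.28 × 4.2 = 0.8467 m³/s
w_6 = (21.3 − 13.1)/2 = 4.1 m; q_6 = 0.66 × 0.20 × 4.1 = 0.5412 m³/s
w_7 = (21.3 − 17.6)/2 = 1.85 m; q_7 = 0.44 × 0.10 × 1.85 = 0.08140 m³/s
Q = Σ qᵢ = 4.121 m³/s

4.12 m³/s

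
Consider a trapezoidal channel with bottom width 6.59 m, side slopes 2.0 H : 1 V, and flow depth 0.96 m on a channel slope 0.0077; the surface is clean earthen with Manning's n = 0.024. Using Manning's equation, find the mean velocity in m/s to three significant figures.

3.02 m/s

A = (b + z·y)·y = (6.59 + 2.0×0.96)×0.96 = 8.170 m²
P = b + 2y√(1+z²) = 6.59 + 2×0.96×√(1+2.0²) = 10.88 m
R = A/P = 8.170/10.88 = 0.7507 m
Q = (1/n)·A·R^(2/3)·S^(1/2) = (1/0.024) × 8.170 × 0.7507^(2/3) × 0.0077^(1/2) = 24.67 m³/s
V = Q/A = 24.67/8.170 = 3.020 m/s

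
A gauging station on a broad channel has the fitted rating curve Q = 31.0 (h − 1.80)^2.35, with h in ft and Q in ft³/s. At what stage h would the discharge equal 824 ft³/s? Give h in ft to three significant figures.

5.84 ft

h − h₀ = (Q/C)^(1/b) = (824/31.0)^(1/2.35) = 4.038 ft
h = 1.80 + 4.038 = 5.838 ft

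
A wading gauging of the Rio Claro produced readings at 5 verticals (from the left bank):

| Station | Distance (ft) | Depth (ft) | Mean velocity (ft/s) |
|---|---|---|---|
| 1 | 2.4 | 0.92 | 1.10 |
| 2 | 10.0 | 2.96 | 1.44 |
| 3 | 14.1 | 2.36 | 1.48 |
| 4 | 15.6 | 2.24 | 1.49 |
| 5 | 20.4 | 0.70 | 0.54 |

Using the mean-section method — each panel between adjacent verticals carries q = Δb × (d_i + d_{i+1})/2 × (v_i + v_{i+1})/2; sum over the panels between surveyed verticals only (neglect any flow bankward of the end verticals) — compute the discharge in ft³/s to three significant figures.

46.9 ft³/s

Panel 1-2: Δb = 7.6 ft, d̄ = (0.92+2.96)/2 = 1.94, v̄ = (1.10+1.44)/2 = 1.27 → q = 7.6×1.94×1.27 = 18.72 ft³/s
Panel 2-3: Δb = 4.1 ft, d̄ = (2.96+2.36)/2 = 2.66, v̄ = (1.44+1.48)/2 = 1.46 → q = 4.1×2.66×1.46 = 15.92 ft³/s
Panel 3-4: Δb = 1.5 ft, d̄ = (2.36+2.24)/2 = 2.3, v̄ = (1.48+1.49)/2 = 1.485 → q = 1.5×2.3×1.485 = 5.123 ft³/s
Panel 4-5: Δb = 4.8 ft, d̄ = (2.24+0.70)/2 = 1.47, v̄ = (1.49+0.54)/2 = 1.015 → q = 4.8×1.47×1.015 = 7.162 ft³/s
Q = Σ q = 46.93 ft³/s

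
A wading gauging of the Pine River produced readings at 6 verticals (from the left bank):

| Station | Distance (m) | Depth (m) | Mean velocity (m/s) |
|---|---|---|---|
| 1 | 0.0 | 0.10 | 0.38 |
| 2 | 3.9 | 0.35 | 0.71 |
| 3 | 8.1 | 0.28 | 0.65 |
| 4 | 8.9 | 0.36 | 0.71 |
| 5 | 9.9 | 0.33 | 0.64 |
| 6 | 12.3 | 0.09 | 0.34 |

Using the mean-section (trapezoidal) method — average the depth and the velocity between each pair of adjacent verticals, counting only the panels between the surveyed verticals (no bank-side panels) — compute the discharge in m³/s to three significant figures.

2.03 m³/s

Panel 1-2: Δb = 3.9 m, d̄ = (0.10+0.35)/2 = 0.225, v̄ = (0.38+0.71)/2 = 0.545 → q = 3.9×0.225×0.545 = 0.4782 m³/s
Panel 2-3: Δb = 4.2 m, d̄ = (0.35+0.28)/2 = 0.315, v̄ = (0.71+0.65)/2 = 0.68 → q = 4.2×0.315×0.68 = 0.8996 m³/s
Panel 3-4: Δb = 0.8 m, d̄ = (0.28+0.36)/2 = 0.32, v̄ = (0.65+0.71)/2 = 0.68 → q = 0.8×0.32×0.68 = 0.1741 m³/s
Panel 4-5: Δb = 1 m, d̄ = (0.36+0.33)/2 = 0.345, v̄ = (0.71+0.64)/2 = 0.675 → q = 1×0.345×0.675 = 0.2329 m³/s
Panel 5-6: Δb = 2.4 m, d̄ = (0.33+0.09)/2 = 0.21, v̄ = (0.64+0.34)/2 = 0.49 → q = 2.4×0.21×0.49 = 0.2470 m³/s
Q = Σ q = 2.032 m³/s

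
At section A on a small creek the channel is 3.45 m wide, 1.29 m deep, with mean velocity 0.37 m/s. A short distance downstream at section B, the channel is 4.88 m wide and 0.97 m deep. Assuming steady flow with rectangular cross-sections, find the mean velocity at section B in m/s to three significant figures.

Q = A₁V₁ = (3.45×1.29) × 0.37 = 1.647 m³/s
A₂ = 4.88 × 0.97 = 4.734 m²
V₂ = Q/A₂ = 1.647/4.734 = 0.3479 m/s

0.348 m/s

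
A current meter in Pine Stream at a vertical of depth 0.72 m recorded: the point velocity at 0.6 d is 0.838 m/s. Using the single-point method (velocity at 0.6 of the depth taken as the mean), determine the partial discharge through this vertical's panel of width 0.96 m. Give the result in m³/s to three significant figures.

0.579 m³/s

v̄ = v₀.₆ = 0.838 m/s
q = v̄ × d × w = 0.8380 × 0.72 × 0.96 = 0.5792 m³/s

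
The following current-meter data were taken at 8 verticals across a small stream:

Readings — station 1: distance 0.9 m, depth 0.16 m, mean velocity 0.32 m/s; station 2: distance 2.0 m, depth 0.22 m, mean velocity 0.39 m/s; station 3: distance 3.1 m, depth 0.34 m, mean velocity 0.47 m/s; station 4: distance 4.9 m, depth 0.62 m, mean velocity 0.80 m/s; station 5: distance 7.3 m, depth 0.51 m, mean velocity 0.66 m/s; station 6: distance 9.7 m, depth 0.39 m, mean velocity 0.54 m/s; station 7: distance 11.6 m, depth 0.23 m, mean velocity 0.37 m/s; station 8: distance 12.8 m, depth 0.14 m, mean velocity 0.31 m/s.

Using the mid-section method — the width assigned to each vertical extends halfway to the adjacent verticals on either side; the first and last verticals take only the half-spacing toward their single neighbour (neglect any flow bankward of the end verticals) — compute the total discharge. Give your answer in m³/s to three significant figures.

2.81 m³/s

w_1 = (2.0 − 0.9)/2 = 0.55 m; q_1 = 0.32 × 0.16 × 0.55 = 0.02816 m³/s
w_2 = (3.1 − 0.9)/2 = 1.1 m; q_2 = 0.39 × 0.22 × 1.1 = 0.09438 m³/s
w_3 = (4.9 − 2.0)/2 = 1.45 m; q_3 = 0.47 × 0.34 × 1.45 = 0.2317 m³/s
w_4 = (7.3 − 3.1)/2 = 2.1 m; q_4 = 0.80 × 0.62 × 2.1 = 1.042 m³/s
w_5 = (9.7 − 4.9)/2 = 2.4 m; q_5 = 0.66 × 0.51 × 2.4 = 0.8078 m³/s
w_6 = (11.6 − 7.3)/2 = 2.15 m; q_6 = 0.54 × 0.39 × 2.15 = 0.4528 m³/s
w_7 = (12.8 − 9.7)/2 = 1.55 m; q_7 = 0.37 × 0.23 × 1.55 = 0.1319 m³/s
w_8 = (12.8 − 11.6)/2 = 0.6 m; q_8 = 0.31 × 0.14 × 0.6 = 0.02604 m³/s
Q = Σ qᵢ = 2.814 m³/s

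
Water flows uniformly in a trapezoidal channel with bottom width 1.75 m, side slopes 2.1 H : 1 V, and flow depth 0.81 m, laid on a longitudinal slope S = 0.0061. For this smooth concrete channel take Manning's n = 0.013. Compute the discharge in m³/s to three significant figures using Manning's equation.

A = (b + z·y)·y = (1.75 + 2.1×0.81)×0.81 = 2.795 m²
P = b + 2y√(1+z²) = 1.75 + 2×0.81×√(1+2.1²) = 5.518 m
R = A/P = 2.795/5.518 = 0.5066 m
Q = (1/n)·A·R^(2/3)·S^(1/2) = (1/0.013) × 2.795 × 0.5066^(2/3) × 0.0061^(1/2) = 10.67 m³/s

10.7 m³/s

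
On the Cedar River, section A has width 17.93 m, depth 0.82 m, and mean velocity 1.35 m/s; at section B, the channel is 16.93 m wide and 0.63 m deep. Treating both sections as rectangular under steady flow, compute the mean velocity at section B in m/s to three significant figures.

1.86 m/s

Q = A₁V₁ = (17.93×0.82) × 1.35 = 19.85 m³/s
A₂ = 16.93 × 0.63 = 10.67 m²
V₂ = Q/A₂ = 19.85/10.67 = 1.861 m/s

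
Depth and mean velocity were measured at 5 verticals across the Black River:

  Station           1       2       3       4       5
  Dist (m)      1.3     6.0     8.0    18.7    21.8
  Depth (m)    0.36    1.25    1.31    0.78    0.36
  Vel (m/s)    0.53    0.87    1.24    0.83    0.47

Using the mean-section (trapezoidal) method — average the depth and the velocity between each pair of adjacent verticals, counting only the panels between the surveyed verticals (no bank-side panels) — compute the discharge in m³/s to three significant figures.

Panel 1-2: Δb = 4.7 m, d̄ = (0.36+1.25)/2 = 0.805, v̄ = (0.53+0.87)/2 = 0.7 → q = 4.7×0.805×0.7 = 2.648 m³/s
Panel 2-3: Δb = 2 m, d̄ = (1.25+1.31)/2 = 1.28, v̄ = (0.87+1.24)/2 = 1.055 → q = 2×1.28×1.055 = 2.701 m³/s
Panel 3-4: Δb = 10.7 m, d̄ = (1.31+0.78)/2 = 1.045, v̄ = (1.24+0.83)/2 = 1.035 → q = 10.7×1.045×1.035 = 11.57 m³/s
Panel 4-5: Δb = 3.1 m, d̄ = (0.78+0.36)/2 = 0.57, v̄ = (0.83+0.47)/2 = 0.65 → q = 3.1×0.57×0.65 = 1.149 m³/s
Q = Σ q = 18.07 m³/s

18.1 m³/s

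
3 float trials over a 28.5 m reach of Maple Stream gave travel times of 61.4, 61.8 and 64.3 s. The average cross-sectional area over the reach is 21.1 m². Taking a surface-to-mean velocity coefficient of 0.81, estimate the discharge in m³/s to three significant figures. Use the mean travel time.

7.79 m³/s

t̄ = (61.4 + 61.8 + 64.3) / 3 = 62.5 s
v_surface = L / t̄ = 28.5 / 62.5 = 0.4560 m/s
v_mean = 0.81 × 0.4560 = 0.3694 m/s
Q = A × v_mean = 21.1 × 0.3694 = 7.793 m³/s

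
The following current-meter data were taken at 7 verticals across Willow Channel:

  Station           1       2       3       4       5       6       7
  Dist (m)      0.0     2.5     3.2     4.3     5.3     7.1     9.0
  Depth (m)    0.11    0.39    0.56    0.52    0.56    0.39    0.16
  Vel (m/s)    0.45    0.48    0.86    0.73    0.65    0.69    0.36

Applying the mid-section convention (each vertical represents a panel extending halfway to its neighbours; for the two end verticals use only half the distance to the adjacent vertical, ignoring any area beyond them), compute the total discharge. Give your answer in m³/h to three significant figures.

w_1 = (2.5 − 0.0)/2 = 1.25 m; q_1 = 0.45 × 0.11 × 1.25 = 0.06188 m³/s
w_2 = (3.2 − 0.0)/2 = 1.6 m; q_2 = 0.48 × 0.39 × 1.6 = 0.2995 m³/s
w_3 = (4.3 − 2.5)/2 = 0.9 m; q_3 = 0.86 × 0.56 × 0.9 = 0.4334 m³/s
w_4 = (5.3 − 3.2)/2 = 1.05 m; q_4 = 0.73 × 0.52 × 1.05 = 0.3986 m³/s
w_5 = (7.1 − 4.3)/2 = 1.4 m; q_5 = 0.65 × 0.56 × 1.4 = 0.5096 m³/s
w_6 = (9.0 − 5.3)/2 = 1.85 m; q_6 = 0.69 × 0.39 × 1.85 = 0.4978 m³/s
w_7 = (9.0 − 7.1)/2 = 0.95 m; q_7 = 0.36 × 0.16 × 0.95 = 0.05472 m³/s
Q = Σ qᵢ = 2.256 m³/s
= 2.256 × 3600 = 8120 m³/h

8120 m³/h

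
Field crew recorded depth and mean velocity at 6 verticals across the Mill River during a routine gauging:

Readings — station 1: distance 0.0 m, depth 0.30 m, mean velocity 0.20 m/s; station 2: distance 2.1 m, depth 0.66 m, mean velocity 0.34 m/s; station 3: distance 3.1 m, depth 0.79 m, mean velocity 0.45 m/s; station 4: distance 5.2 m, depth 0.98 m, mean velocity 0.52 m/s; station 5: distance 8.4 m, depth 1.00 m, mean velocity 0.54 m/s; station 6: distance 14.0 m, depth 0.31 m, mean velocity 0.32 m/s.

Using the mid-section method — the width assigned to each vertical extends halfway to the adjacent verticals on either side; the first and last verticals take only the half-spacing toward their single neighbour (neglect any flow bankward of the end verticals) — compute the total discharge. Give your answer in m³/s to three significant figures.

4.97 m³/s

w_1 = (2.1 − 0.0)/2 = 1.05 m; q_1 = 0.20 × 0.30 × 1.05 = 0.06300 m³/s
w_2 = (3.1 − 0.0)/2 = 1.55 m; q_2 = 0.34 × 0.66 × 1.55 = 0.3478 m³/s
w_3 = (5.2 − 2.1)/2 = 1.55 m; q_3 = 0.45 × 0.79 × 1.55 = 0.5510 m³/s
w_4 = (8.4 − 3.1)/2 = 2.65 m; q_4 = 0.52 × 0.98 × 2.65 = 1.350 m³/s
w_5 = (14.0 − 5.2)/2 = 4.4 m; q_5 = 0.54 × 1.00 × 4.4 = 2.376 m³/s
w_6 = (14.0 − 8.4)/2 = 2.8 m; q_6 = 0.32 × 0.31 × 2.8 = 0.2778 m³/s
Q = Σ qᵢ = 4.966 m³/s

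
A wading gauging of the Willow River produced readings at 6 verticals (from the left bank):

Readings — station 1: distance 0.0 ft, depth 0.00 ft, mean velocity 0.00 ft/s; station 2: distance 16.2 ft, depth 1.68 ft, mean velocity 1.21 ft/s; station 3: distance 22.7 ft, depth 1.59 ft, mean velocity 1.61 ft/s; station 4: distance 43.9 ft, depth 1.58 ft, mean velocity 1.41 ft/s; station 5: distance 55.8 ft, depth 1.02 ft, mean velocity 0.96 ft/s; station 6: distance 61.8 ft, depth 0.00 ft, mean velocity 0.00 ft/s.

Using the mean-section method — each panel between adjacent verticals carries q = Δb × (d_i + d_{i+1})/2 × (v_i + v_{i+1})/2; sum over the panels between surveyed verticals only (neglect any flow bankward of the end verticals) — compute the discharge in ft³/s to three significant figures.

93.8 ft³/s

Panel 1-2: Δb = 16.2 ft, d̄ = (0.00+1.68)/2 = 0.84, v̄ = (0.00+1.21)/2 = 0.605 → q = 16.2×0.84×0.605 = 8.233 ft³/s
Panel 2-3: Δb = 6.5 ft, d̄ = (1.68+1.59)/2 = 1.635, v̄ = (1.21+1.61)/2 = 1.41 → q = 6.5×1.635×1.41 = 14.98 ft³/s
Panel 3-4: Δb = 21.2 ft, d̄ = (1.59+1.58)/2 = 1.585, v̄ = (1.61+1.41)/2 = 1.51 → q = 21.2×1.585×1.51 = 50.74 ft³/s
Panel 4-5: Δb = 11.9 ft, d̄ = (1.58+1.02)/2 = 1.3, v̄ = (1.41+0.96)/2 = 1.185 → q = 11.9×1.3×1.185 = 18.33 ft³/s
Panel 5-6: Δb = 6 ft, d̄ = (1.02+0.00)/2 = 0.51, v̄ = (0.96+0.00)/2 = 0.48 → q = 6×0.51×0.48 = 1.469 ft³/s
Q = Σ q = 93.76 ft³/s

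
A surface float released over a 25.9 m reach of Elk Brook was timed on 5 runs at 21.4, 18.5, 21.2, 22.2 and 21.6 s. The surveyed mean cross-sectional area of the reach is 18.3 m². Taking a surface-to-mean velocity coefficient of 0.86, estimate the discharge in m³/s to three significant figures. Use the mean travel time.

t̄ = (21.4 + 18.5 + 21.2 + 22.2 + 21.6) / 5 = 20.98 s
v_surface = L / t̄ = 25.9 / 20.98 = 1.235 m/s
v_mean = 0.86 × 1.235 = 1.062 m/s
Q = A × v_mean = 18.3 × 1.062 = 19.43 m³/s

19.4 m³/s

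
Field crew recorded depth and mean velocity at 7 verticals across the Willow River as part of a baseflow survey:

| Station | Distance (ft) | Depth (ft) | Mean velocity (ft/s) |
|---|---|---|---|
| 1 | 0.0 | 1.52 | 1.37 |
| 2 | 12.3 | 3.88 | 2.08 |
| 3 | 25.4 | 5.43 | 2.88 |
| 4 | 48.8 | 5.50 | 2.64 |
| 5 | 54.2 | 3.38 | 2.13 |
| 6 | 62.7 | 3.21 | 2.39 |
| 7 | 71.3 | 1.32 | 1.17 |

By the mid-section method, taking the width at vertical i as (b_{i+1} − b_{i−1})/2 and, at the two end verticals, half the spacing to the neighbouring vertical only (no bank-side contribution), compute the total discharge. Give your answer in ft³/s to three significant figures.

732 ft³/s

w_1 = (12.3 − 0.0)/2 = 6.15 ft; q_1 = 1.37 × 1.52 × 6.15 = 12.81 ft³/s
w_2 = (25.4 − 0.0)/2 = 12.7 ft; q_2 = 2.08 × 3.88 × 12.7 = 102.5 ft³/s
w_3 = (48.8 − 12.3)/2 = 18.25 ft; q_3 = 2.88 × 5.43 × 18.25 = 285.4 ft³/s
w_4 = (54.2 − 25.4)/2 = 14.4 ft; q_4 = 2.64 × 5.50 × 14.4 = 209.1 ft³/s
w_5 = (62.7 − 48.8)/2 = 6.95 ft; q_5 = 2.13 × 3.38 × 6.95 = 50.04 ft³/s
w_6 = (71.3 − 54.2)/2 = 8.55 ft; q_6 = 2.39 × 3.21 × 8.55 = 65.59 ft³/s
w_7 = (71.3 − 62.7)/2 = 4.3 ft; q_7 = 1.17 × 1.32 × 4.3 = 6.641 ft³/s
Q = Σ qᵢ = 732.1 ft³/s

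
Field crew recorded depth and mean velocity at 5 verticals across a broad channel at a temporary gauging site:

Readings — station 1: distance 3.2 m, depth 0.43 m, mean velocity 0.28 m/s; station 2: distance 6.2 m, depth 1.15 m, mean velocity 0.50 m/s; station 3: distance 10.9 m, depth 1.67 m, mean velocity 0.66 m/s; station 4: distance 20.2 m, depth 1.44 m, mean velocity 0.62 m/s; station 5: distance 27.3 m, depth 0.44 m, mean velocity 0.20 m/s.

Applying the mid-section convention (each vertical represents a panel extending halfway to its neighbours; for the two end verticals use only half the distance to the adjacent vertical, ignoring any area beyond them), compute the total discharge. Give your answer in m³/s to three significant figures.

17.7 m³/s

w_1 = (6.2 − 3.2)/2 = 1.5 m; q_1 = 0.28 × 0.43 × 1.5 = 0.1806 m³/s
w_2 = (10.9 − 3.2)/2 = 3.85 m; q_2 = 0.50 × 1.15 × 3.85 = 2.214 m³/s
w_3 = (20.2 − 6.2)/2 = 7 m; q_3 = 0.66 × 1.67 × 7 = 7.715 m³/s
w_4 = (27.3 − 10.9)/2 = 8.2 m; q_4 = 0.62 × 1.44 × 8.2 = 7.321 m³/s
w_5 = (27.3 − 20.2)/2 = 3.55 m; q_5 = 0.20 × 0.44 × 3.55 = 0.3124 m³/s
Q = Σ qᵢ = 17.74 m³/s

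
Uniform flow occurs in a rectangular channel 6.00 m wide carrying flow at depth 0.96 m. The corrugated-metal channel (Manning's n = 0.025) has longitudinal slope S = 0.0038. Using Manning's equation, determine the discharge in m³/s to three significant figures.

A = b·y = 6.00 × 0.96 = 5.760 m²
P = b + 2y = 6.00 + 2×0.96 = 7.920 m
R = A/P = 5.760/7.920 = 0.7273 m
Q = (1/n)·A·R^(2/3)·S^(1/2) = (1/0.025) × 5.760 × 0.7273^(2/3) × 0.0038^(1/2) = 11.49 m³/s

11.5 m³/s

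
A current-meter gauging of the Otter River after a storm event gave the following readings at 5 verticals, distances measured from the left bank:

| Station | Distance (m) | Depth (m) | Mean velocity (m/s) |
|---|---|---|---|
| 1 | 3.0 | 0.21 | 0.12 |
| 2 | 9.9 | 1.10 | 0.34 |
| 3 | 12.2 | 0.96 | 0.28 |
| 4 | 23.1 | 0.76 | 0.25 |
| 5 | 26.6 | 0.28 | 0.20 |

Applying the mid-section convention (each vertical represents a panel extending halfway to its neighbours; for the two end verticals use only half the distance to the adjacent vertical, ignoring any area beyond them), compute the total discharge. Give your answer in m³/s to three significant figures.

5.05 m³/s

w_1 = (9.9 − 3.0)/2 = 3.45 m; q_1 = 0.12 × 0.21 × 3.45 = 0.08694 m³/s
w_2 = (12.2 − 3.0)/2 = 4.6 m; q_2 = 0.34 × 1.10 × 4.6 = 1.720 m³/s
w_3 = (23.1 − 9.9)/2 = 6.6 m; q_3 = 0.28 × 0.96 × 6.6 = 1.774 m³/s
w_4 = (26.6 − 12.2)/2 = 7.2 m; q_4 = 0.25 × 0.76 × 7.2 = 1.368 m³/s
w_5 = (26.6 − 23.1)/2 = 1.75 m; q_5 = 0.20 × 0.28 × 1.75 = 0.09800 m³/s
Q = Σ qᵢ = 5.047 m³/s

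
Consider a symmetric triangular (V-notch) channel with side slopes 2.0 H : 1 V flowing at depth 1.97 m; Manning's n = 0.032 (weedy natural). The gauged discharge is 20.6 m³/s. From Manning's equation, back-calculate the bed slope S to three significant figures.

A = z·y² = 2.0×1.97² = 7.762 m²
P = 2y√(1+z²) = 2×1.97×√(1+2.0²) = 8.810 m
R = A/P = 7.762/8.810 = 0.8810 m
S = (Q·n / (1·A·R^(2/3)))² = (20.6×0.032 / (1×7.762×0.9190))² = 0.008540

0.00854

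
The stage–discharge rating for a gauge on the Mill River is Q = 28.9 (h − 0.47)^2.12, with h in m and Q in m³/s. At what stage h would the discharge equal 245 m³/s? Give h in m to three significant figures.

h − h₀ = (Q/C)^(1/b) = (245/28.9)^(1/2.12) = 2.741 m
h = 0.47 + 2.741 = 3.211 m

3.21 m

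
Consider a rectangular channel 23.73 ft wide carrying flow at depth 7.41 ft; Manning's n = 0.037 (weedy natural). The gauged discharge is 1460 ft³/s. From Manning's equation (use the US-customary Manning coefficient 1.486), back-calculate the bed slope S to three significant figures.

0.00565

A = b·y = 23.73 × 7.41 = 175.8 ft²
P = b + 2y = 23.73 + 2×7.41 = 38.55 ft
R = A/P = 175.8/38.55 = 4.561 ft
S = (Q·n / (1.486·A·R^(2/3)))² = (1460×0.037 / (1.486×175.8×2.750))² = 0.005650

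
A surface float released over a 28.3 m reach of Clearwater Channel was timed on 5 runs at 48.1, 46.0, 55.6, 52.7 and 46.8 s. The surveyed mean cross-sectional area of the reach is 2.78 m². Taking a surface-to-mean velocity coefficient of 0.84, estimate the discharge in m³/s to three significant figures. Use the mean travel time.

t̄ = (48.1 + 46.0 + 55.6 + 52.7 + 46.8) / 5 = 49.84 s
v_surface = L / t̄ = 28.3 / 49.84 = 0.5678 m/s
v_mean = 0.84 × 0.5678 = 0.4770 m/s
Q = A × v_mean = 2.78 × 0.4770 = 1.326 m³/s

1.33 m³/s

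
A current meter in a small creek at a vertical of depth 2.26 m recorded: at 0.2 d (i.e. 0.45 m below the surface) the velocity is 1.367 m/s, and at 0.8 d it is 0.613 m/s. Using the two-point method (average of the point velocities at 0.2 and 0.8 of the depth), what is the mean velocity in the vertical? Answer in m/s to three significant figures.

0.990 m/s

v̄ = (1.367 + 0.613) / 2 = 0.9900 m/s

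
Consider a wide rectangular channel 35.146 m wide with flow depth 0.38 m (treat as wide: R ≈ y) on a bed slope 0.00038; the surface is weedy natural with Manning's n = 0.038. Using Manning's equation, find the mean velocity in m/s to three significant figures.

0.269 m/s

A = b·y = 35.146 × 0.38 = 13.36 m²
Wide channel: R ≈ y = 0.38 m
Q = (1/n)·A·R^(2/3)·S^(1/2) = (1/0.038) × 13.36 × 0.3800^(2/3) × 0.00038^(1/2) = 3.594 m³/s
V = Q/A = 3.594/13.36 = 0.2691 m/s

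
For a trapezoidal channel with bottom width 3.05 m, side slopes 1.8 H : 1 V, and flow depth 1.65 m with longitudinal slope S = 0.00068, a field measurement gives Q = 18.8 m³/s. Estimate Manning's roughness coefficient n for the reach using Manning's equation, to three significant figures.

A = (b + z·y)·y = (3.05 + 1.8×1.65)×1.65 = 9.933 m²
P = b + 2y√(1+z²) = 3.05 + 2×1.65×√(1+1.8²) = 9.845 m
R = A/P = 9.933/9.845 = 1.009 m
n = (1/Q)·A·R^(2/3)·S^(1/2) = (1/18.8) × 9.933 × 1.006 × 0.02608 = 0.01386

0.0139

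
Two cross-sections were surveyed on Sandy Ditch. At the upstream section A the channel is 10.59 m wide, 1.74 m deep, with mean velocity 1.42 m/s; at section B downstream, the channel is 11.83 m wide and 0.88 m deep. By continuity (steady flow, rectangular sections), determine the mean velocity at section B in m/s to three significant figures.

Q = A₁V₁ = (10.59×1.74) × 1.42 = 26.17 m³/s
A₂ = 11.83 × 0.88 = 10.41 m²
V₂ = Q/A₂ = 26.17/10.41 = 2.513 m/s

2.51 m/s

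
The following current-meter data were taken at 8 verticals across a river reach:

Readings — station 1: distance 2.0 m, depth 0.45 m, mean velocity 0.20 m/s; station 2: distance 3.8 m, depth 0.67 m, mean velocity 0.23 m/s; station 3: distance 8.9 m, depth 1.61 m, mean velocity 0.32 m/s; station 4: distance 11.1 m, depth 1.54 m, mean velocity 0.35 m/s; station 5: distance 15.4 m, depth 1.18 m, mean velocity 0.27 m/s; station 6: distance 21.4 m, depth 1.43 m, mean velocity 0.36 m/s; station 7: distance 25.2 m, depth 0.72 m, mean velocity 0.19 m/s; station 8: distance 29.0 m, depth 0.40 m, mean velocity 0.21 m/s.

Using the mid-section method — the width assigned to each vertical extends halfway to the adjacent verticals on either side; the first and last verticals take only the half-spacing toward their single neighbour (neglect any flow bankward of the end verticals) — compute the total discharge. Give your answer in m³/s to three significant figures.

9.09 m³/s

w_1 = (3.8 − 2.0)/2 = 0.9 m; q_1 = 0.20 × 0.45 × 0.9 = 0.08100 m³/s
w_2 = (8.9 − 2.0)/2 = 3.45 m; q_2 = 0.23 × 0.67 × 3.45 = 0.5316 m³/s
w_3 = (11.1 − 3.8)/2 = 3.65 m; q_3 = 0.32 × 1.61 × 3.65 = 1.880 m³/s
w_4 = (15.4 − 8.9)/2 = 3.25 m; q_4 = 0.35 × 1.54 × 3.25 = 1.752 m³/s
w_5 = (21.4 − 11.1)/2 = 5.15 m; q_5 = 0.27 × 1.18 × 5.15 = 1.641 m³/s
w_6 = (25.2 − 15.4)/2 = 4.9 m; q_6 = 0.36 × 1.43 × 4.9 = 2.523 m³/s
w_7 = (29.0 − 21.4)/2 = 3.8 m; q_7 = 0.19 × 0.72 × 3.8 = 0.5198 m³/s
w_8 = (29.0 − 25.2)/2 = 1.9 m; q_8 = 0.21 × 0.40 × 1.9 = 0.1596 m³/s
Q = Σ qᵢ = 9.088 m³/s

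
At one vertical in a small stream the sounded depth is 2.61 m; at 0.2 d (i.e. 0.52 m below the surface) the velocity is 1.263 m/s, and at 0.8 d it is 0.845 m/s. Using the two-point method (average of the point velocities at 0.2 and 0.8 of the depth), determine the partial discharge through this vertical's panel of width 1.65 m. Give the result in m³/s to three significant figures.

4.54 m³/s

v̄ = (1.263 + 0.845) / 2 = 1.054 m/s
q = v̄ × d × w = 1.054 × 2.61 × 1.65 = 4.539 m³/s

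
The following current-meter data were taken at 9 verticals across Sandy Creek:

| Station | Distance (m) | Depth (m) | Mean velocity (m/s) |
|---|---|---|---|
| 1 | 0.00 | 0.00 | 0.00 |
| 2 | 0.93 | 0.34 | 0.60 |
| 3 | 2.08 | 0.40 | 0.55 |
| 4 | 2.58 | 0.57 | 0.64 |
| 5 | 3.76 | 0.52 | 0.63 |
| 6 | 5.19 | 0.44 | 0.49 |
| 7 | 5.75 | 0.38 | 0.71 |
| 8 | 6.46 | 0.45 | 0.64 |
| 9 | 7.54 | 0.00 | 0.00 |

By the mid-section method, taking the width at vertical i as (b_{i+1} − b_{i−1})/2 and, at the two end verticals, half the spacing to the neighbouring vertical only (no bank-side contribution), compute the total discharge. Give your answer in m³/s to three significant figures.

1.77 m³/s

w_2 = (2.08 − 0.00)/2 = 1.04 m; q_2 = 0.60 × 0.34 × 1.04 = 0.2122 m³/s
w_3 = (2.58 − 0.93)/2 = 0.825 m; q_3 = 0.55 × 0.40 × 0.825 = 0.1815 m³/s
w_4 = (3.76 − 2.08)/2 = 0.84 m; q_4 = 0.64 × 0.57 × 0.84 = 0.3064 m³/s
w_5 = (5.19 − 2.58)/2 = 1.305 m; q_5 = 0.63 × 0.52 × 1.305 = 0.4275 m³/s
w_6 = (5.75 − 3.76)/2 = 0.995 m; q_6 = 0.49 × 0.44 × 0.995 = 0.2145 m³/s
w_7 = (6.46 − 5.19)/2 = 0.635 m; q_7 = 0.71 × 0.38 × 0.635 = 0.1713 m³/s
w_8 = (7.54 − 5.75)/2 = 0.895 m; q_8 = 0.64 × 0.45 × 0.895 = 0.2578 m³/s
Stations 1, 9 contribute zero (depth or velocity is 0).
Q = Σ qᵢ = 1.771 m³/s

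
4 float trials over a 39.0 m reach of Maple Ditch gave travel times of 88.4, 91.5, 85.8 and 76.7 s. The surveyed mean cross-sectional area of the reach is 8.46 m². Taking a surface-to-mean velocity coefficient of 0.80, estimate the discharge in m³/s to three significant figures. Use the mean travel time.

3.08 m³/s

t̄ = (88.4 + 91.5 + 85.8 + 76.7) / 4 = 85.6 s
v_surface = L / t̄ = 39.0 / 85.6 = 0.4556 m/s
v_mean = 0.80 × 0.4556 = 0.3645 m/s
Q = A × v_mean = 8.46 × 0.3645 = 3.084 m³/s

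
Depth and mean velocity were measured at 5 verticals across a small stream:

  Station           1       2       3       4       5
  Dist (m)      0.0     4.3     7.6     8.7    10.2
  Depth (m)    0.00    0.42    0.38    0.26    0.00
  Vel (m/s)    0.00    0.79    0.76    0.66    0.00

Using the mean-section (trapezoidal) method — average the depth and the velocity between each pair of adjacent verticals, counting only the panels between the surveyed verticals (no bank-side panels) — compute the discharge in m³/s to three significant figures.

1.69 m³/s

Panel 1-2: Δb = 4.3 m, d̄ = (0.00+0.42)/2 = 0.21, v̄ = (0.00+0.79)/2 = 0.395 → q = 4.3×0.21×0.395 = 0.3567 m³/s
Panel 2-3: Δb = 3.3 m, d̄ = (0.42+0.38)/2 = 0.4, v̄ = (0.79+0.76)/2 = 0.775 → q = 3.3×0.4×0.775 = 1.023 m³/s
Panel 3-4: Δb = 1.1 m, d̄ = (0.38+0.26)/2 = 0.32, v̄ = (0.76+0.66)/2 = 0.71 → q = 1.1×0.32×0.71 = 0.2499 m³/s
Panel 4-5: Δb = 1.5 m, d̄ = (0.26+0.00)/2 = 0.13, v̄ = (0.66+0.00)/2 = 0.33 → q = 1.5×0.13×0.33 = 0.06435 m³/s
Q = Σ q = 1.694 m³/s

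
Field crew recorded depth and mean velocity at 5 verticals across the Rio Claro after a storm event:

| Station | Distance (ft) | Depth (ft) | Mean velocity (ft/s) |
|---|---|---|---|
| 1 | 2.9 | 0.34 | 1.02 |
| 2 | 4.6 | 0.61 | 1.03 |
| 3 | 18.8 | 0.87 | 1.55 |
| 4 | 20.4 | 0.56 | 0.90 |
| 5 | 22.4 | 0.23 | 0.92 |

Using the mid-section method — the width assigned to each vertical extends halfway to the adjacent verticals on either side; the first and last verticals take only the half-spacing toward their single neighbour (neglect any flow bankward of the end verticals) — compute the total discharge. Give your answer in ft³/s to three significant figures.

17.1 ft³/s

w_1 = (4.6 − 2.9)/2 = 0.85 ft; q_1 = 1.02 × 0.34 × 0.85 = 0.2948 ft³/s
w_2 = (18.8 − 2.9)/2 = 7.95 ft; q_2 = 1.03 × 0.61 × 7.95 = 4.995 ft³/s
w_3 = (20.4 − 4.6)/2 = 7.9 ft; q_3 = 1.55 × 0.87 × 7.9 = 10.65 ft³/s
w_4 = (22.4 − 18.8)/2 = 1.8 ft; q_4 = 0.90 × 0.56 × 1.8 = 0.9072 ft³/s
w_5 = (22.4 − 20.4)/2 = 1 ft; q_5 = 0.92 × 0.23 × 1 = 0.2116 ft³/s
Q = Σ qᵢ = 17.06 ft³/s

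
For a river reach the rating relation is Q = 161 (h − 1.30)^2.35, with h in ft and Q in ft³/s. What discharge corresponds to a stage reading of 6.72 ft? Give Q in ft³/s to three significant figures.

8550 ft³/s

Q = 161 × (6.72 − 1.30)^2.35 = 161 × 5.42^2.35 = 8545 ft³/s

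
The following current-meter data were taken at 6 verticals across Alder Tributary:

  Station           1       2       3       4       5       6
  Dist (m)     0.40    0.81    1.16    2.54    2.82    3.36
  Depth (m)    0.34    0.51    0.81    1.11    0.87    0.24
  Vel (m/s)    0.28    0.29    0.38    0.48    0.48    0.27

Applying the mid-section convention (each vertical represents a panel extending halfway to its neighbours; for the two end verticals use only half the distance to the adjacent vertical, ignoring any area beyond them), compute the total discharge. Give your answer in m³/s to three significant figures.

0.973 m³/s

w_1 = (0.81 − 0.40)/2 = 0.205 m; q_1 = 0.28 × 0.34 × 0.205 = 0.01952 m³/s
w_2 = (1.16 − 0.40)/2 = 0.38 m; q_2 = 0.29 × 0.51 × 0.38 = 0.05620 m³/s
w_3 = (2.54 − 0.81)/2 = 0.865 m; q_3 = 0.38 × 0.81 × 0.865 = 0.2662 m³/s
w_4 = (2.82 − 1.16)/2 = 0.83 m; q_4 = 0.48 × 1.11 × 0.83 = 0.4422 m³/s
w_5 = (3.36 − 2.54)/2 = 0.41 m; q_5 = 0.48 × 0.87 × 0.41 = 0.1712 m³/s
w_6 = (3.36 − 2.82)/2 = 0.27 m; q_6 = 0.27 × 0.24 × 0.27 = 0.01750 m³/s
Q = Σ qᵢ = 0.9729 m³/s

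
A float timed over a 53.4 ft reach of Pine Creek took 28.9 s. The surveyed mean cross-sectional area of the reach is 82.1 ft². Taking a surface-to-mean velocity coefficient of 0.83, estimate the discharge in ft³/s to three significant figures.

126 ft³/s

v_surface = L / t̄ = 53.4 / 28.9 = 1.848 ft/s
v_mean = 0.83 × 1.848 = 1.534 ft/s
Q = A × v_mean = 82.1 × 1.534 = 125.9 ft³/s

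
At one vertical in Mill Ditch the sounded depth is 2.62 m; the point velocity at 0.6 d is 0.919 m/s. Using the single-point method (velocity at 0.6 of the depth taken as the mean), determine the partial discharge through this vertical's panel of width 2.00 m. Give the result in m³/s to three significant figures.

v̄ = v₀.₆ = 0.919 m/s
q = v̄ × d × w = 0.9190 × 2.62 × 2.00 = 4.816 m³/s

4.82 m³/s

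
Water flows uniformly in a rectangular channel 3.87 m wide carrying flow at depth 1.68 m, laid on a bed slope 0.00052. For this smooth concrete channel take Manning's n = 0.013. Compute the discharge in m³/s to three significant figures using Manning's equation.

A = b·y = 3.87 × 1.68 = 6.502 m²
P = b + 2y = 3.87 + 2×1.68 = 7.230 m
R = A/P = 6.502/7.230 = 0.8993 m
Q = (1/n)·A·R^(2/3)·S^(1/2) = (1/0.013) × 6.502 × 0.8993^(2/3) × 0.00052^(1/2) = 10.63 m³/s

10.6 m³/s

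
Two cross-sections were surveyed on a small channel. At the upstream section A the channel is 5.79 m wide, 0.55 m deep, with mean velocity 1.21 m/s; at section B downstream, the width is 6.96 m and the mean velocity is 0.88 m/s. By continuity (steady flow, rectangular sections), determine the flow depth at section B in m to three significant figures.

0.629 m

Q = A₁V₁ = (5.79×0.55) × 1.21 = 3.853 m³/s
d₂ = Q/(b₂ V₂) = 3.853/(6.96×0.88) = 0.6291 m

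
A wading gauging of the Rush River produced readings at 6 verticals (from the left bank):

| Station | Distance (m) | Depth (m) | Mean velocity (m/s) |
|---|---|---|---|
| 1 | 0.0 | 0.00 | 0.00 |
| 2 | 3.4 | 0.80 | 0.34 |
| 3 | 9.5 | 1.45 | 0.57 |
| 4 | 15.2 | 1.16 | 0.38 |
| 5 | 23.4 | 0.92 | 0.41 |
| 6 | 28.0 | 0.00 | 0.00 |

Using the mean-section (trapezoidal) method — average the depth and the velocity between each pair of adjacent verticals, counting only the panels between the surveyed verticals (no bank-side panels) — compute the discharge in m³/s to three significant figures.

Panel 1-2: Δb = 3.4 m, d̄ = (0.00+0.80)/2 = 0.4, v̄ = (0.00+0.34)/2 = 0.17 → q = 3.4×0.4×0.17 = 0.2312 m³/s
Panel 2-3: Δb = 6.1 m, d̄ = (0.80+1.45)/2 = 1.125, v̄ = (0.34+0.57)/2 = 0.455 → q = 6.1×1.125×0.455 = 3.122 m³/s
Panel 3-4: Δb = 5.7 m, d̄ = (1.45+1.16)/2 = 1.305, v̄ = (0.57+0.38)/2 = 0.475 → q = 5.7×1.305×0.475 = 3.533 m³/s
Panel 4-5: Δb = 8.2 m, d̄ = (1.16+0.92)/2 = 1.04, v̄ = (0.38+0.41)/2 = 0.395 → q = 8.2×1.04×0.395 = 3.369 m³/s
Panel 5-6: Δb = 4.6 m, d̄ = (0.92+0.00)/2 = 0.46, v̄ = (0.41+0.00)/2 = 0.205 → q = 4.6×0.46×0.205 = 0.4338 m³/s
Q = Σ q = 10.69 m³/s

10.7 m³/s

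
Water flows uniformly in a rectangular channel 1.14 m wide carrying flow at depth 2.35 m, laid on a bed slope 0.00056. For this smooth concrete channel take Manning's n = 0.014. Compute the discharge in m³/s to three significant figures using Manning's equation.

A = b·y = 1.14 × 2.35 = 2.679 m²
P = b + 2y = 1.14 + 2×2.35 = 5.840 m
R = A/P = 2.679/5.840 = 0.4587 m
Q = (1/n)·A·R^(2/3)·S^(1/2) = (1/0.014) × 2.679 × 0.4587^(2/3) × 0.00056^(1/2) = 2.693 m³/s

2.69 m³/s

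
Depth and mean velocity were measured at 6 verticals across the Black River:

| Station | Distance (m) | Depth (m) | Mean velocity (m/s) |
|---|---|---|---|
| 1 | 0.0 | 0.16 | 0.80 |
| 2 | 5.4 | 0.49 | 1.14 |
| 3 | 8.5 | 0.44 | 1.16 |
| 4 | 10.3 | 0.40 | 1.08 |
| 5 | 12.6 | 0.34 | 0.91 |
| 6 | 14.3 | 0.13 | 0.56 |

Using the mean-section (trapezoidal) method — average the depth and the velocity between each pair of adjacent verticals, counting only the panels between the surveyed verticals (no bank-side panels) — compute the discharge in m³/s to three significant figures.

5.35 m³/s

Panel 1-2: Δb = 5.4 m, d̄ = (0.16+0.49)/2 = 0.325, v̄ = (0.80+1.14)/2 = 0.97 → q = 5.4×0.325×0.97 = 1.702 m³/s
Panel 2-3: Δb = 3.1 m, d̄ = (0.49+0.44)/2 = 0.465, v̄ = (1.14+1.16)/2 = 1.15 → q = 3.1×0.465×1.15 = 1.658 m³/s
Panel 3-4: Δb = 1.8 m, d̄ = (0.44+0.40)/2 = 0.42, v̄ = (1.16+1.08)/2 = 1.12 → q = 1.8×0.42×1.12 = 0.8467 m³/s
Panel 4-5: Δb = 2.3 m, d̄ = (0.40+0.34)/2 = 0.37, v̄ = (1.08+0.91)/2 = 0.995 → q = 2.3×0.37×0.995 = 0.8467 m³/s
Panel 5-6: Δb = 1.7 m, d̄ = (0.34+0.13)/2 = 0.235, v̄ = (0.91+0.56)/2 = 0.735 → q = 1.7×0.235×0.735 = 0.2936 m³/s
Q = Σ q = 5.347 m³/s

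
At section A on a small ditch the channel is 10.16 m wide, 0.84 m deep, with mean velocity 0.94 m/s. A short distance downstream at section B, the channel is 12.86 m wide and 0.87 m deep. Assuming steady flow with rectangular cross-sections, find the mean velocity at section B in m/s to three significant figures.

Q = A₁V₁ = (10.16×0.84) × 0.94 = 8.022 m³/s
A₂ = 12.86 × 0.87 = 11.19 m²
V₂ = Q/A₂ = 8.022/11.19 = 0.7170 m/s

0.717 m/s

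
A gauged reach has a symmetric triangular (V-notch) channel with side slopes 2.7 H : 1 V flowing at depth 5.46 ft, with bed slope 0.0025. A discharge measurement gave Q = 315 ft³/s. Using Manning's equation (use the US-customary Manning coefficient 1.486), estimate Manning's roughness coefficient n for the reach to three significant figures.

A = z·y² = 2.7×5.46² = 80.49 ft²
P = 2y√(1+z²) = 2×5.46×√(1+2.7²) = 31.44 ft
R = A/P = 80.49/31.44 = 2.560 ft
n = (1.486/Q)·A·R^(2/3)·S^(1/2) = (1.486/315) × 80.49 × 1.871 × 0.05000 = 0.03553

0.0355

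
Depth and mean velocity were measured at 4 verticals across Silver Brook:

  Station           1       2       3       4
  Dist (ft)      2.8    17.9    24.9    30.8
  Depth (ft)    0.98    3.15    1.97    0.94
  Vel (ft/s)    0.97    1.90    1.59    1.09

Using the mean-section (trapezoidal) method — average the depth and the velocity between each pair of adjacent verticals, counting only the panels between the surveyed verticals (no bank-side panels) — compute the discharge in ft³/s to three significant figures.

Panel 1-2: Δb = 15.1 ft, d̄ = (0.98+3.15)/2 = 2.065, v̄ = (0.97+1.90)/2 = 1.435 → q = 15.1×2.065×1.435 = 44.75 ft³/s
Panel 2-3: Δb = 7 ft, d̄ = (3.15+1.97)/2 = 2.56, v̄ = (1.90+1.59)/2 = 1.745 → q = 7×2.56×1.745 = 31.27 ft³/s
Panel 3-4: Δb = 5.9 ft, d̄ = (1.97+0.94)/2 = 1.455, v̄ = (1.59+1.09)/2 = 1.34 → q = 5.9×1.455×1.34 = 11.50 ft³/s
Q = Σ q = 87.52 ft³/s

87.5 ft³/s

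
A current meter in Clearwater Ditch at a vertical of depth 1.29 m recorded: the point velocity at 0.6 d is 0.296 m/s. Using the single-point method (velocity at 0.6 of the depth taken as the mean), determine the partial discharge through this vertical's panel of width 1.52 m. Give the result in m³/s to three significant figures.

v̄ = v₀.₆ = 0.296 m/s
q = v̄ × d × w = 0.2960 × 1.29 × 1.52 = 0.5804 m³/s

0.580 m³/s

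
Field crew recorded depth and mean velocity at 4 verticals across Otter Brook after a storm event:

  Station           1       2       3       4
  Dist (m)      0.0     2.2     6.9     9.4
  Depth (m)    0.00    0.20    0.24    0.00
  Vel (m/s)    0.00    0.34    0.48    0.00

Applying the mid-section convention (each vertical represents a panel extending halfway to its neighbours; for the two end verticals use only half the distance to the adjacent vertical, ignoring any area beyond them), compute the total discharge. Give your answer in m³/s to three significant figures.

w_2 = (6.9 − 0.0)/2 = 3.45 m; q_2 = 0.34 × 0.20 × 3.45 = 0.2346 m³/s
w_3 = (9.4 − 2.2)/2 = 3.6 m; q_3 = 0.48 × 0.24 × 3.6 = 0.4147 m³/s
Stations 1, 4 contribute zero (depth or velocity is 0).
Q = Σ qᵢ = 0.6493 m³/s

0.649 m³/s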